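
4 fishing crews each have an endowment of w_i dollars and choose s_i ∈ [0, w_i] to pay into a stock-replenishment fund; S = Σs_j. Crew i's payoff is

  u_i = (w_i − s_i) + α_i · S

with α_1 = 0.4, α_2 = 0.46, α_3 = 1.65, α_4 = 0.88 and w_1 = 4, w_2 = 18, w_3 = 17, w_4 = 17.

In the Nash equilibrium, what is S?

17

∂u_i/∂s_i = α_i − 1, so crew i contributes w_i if α_i > 1, else 0.
α_i > 1 for i ∈ {3}; NE contributions (0, 0, 17, 0), S = 17.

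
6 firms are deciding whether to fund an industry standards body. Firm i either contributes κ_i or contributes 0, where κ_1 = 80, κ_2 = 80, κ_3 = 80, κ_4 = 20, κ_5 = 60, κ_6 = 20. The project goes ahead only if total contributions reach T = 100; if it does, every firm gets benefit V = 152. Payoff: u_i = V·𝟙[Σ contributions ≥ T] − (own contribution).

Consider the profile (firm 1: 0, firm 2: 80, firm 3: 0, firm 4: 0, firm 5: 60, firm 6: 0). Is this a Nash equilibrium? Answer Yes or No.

Total = 140 ≥ 100: provided.
Firm 1 (pledges 0, payoff 152): pledging 80 → total 220, payoff 72. No gain.
Firm 2 (pledges 80, payoff 72): dropping to 0 → total 60, payoff 0. No gain.
Firm 3 (pledges 0, payoff 152): pledging 80 → total 220, payoff 72. No gain.
Firm 4 (pledges 0, payoff 152): pledging 20 → total 160, payoff 132. No gain.
Firm 5 (pledges 60, payoff 92): dropping to 0 → total 80, payoff 0. No gain.
Firm 6 (pledges 0, payoff 152): pledging 20 → total 160, payoff 132. No gain.

Yes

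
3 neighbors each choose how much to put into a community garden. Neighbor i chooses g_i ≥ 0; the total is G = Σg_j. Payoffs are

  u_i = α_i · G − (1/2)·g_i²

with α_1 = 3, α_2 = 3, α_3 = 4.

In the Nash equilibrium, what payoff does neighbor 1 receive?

25.5

Neighbor i's FOC: ∂u_i/∂g_i = α_i − g_i = 0, so g_i* = α_i.
NE contributions = (3, 3, 4); G = 10.
u_1 = α_1·G − ½·(g_1)² = 3·10 − ½·3² = 25.5.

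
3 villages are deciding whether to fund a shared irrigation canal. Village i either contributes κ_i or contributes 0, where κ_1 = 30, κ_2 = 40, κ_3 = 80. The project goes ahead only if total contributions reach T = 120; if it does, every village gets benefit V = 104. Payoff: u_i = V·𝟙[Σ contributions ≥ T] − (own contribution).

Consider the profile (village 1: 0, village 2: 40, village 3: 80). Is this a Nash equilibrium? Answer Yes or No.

Total = 120 ≥ 120: provided.
Village 1 (pledges 0, payoff 104): pledging 30 → total 150, payoff 74. No gain.
Village 2 (pledges 40, payoff 64): dropping to 0 → total 80, payoff 0. No gain.
Village 3 (pledges 80, payoff 24): dropping to 0 → total 40, payoff 0. No gain.

Yes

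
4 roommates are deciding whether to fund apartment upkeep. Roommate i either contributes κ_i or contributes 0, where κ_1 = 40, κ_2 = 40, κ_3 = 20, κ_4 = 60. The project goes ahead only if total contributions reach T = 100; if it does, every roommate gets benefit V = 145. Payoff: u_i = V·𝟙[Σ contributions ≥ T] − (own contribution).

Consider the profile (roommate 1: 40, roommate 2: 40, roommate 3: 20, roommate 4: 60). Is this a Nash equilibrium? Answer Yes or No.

Total = 160 ≥ 100: provided.
Roommate 1 (pledges 40, payoff 105): dropping to 0 → total 120, payoff 145. Profitable deviation.

No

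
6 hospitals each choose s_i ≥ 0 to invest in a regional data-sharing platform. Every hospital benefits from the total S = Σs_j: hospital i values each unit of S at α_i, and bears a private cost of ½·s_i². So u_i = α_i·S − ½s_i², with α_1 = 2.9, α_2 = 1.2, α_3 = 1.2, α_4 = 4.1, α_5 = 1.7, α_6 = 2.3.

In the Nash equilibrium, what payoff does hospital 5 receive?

Hospital i's FOC: ∂u_i/∂s_i = α_i − s_i = 0, so s_i* = α_i.
NE contributions = (2.9, 1.2, 1.2, 4.1, 1.7, 2.3); S = 13.4.
u_5 = α_5·S − ½·(s_5)² = 1.7·13.4 − ½·1.7² = 21.335.

21.335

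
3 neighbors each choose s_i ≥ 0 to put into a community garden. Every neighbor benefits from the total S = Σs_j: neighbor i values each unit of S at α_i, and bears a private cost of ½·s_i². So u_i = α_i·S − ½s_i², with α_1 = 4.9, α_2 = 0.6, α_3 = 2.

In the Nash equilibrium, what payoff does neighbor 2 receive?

4.32

Neighbor i's FOC: ∂u_i/∂s_i = α_i − s_i = 0, so s_i* = α_i.
NE contributions = (4.9, 0.6, 2); S = 7.5.
u_2 = α_2·S − ½·(s_2)² = 0.6·7.5 − ½·0.6² = 4.32.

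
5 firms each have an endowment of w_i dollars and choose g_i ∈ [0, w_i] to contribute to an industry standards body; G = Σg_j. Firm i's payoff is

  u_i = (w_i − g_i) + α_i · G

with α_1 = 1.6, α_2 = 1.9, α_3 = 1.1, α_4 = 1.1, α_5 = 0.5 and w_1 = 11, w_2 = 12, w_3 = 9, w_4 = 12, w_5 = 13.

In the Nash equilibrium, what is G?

∂u_i/∂g_i = α_i − 1, so firm i contributes w_i if α_i > 1, else 0.
α_i > 1 for i ∈ {1, 2, 3, 4}; NE contributions (11, 12, 9, 12, 0), G = 44.

44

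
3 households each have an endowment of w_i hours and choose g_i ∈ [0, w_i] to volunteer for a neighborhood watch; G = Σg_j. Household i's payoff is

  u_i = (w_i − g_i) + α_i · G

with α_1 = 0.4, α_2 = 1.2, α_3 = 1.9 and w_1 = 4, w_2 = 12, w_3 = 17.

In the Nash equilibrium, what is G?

29

∂u_i/∂g_i = α_i − 1, so household i contributes w_i if α_i > 1, else 0.
α_i > 1 for i ∈ {2, 3}; NE contributions (0, 12, 17), G = 29.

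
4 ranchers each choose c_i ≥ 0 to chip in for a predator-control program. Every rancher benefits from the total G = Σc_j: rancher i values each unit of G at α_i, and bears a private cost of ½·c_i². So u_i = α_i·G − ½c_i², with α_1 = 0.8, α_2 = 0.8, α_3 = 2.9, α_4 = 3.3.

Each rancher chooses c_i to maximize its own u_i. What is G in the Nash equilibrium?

7.8

Rancher i's FOC: ∂u_i/∂c_i = α_i − c_i = 0, so c_i* = α_i.
NE contributions = (0.8, 0.8, 2.9, 3.3); G = 7.8.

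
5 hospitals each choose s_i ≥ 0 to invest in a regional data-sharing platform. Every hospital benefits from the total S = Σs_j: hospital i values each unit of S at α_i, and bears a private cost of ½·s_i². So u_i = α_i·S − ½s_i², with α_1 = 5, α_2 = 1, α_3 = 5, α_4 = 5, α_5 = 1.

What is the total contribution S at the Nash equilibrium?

Hospital i's FOC: ∂u_i/∂s_i = α_i − s_i = 0, so s_i* = α_i.
NE contributions = (5, 1, 5, 5, 1); S = 17.

17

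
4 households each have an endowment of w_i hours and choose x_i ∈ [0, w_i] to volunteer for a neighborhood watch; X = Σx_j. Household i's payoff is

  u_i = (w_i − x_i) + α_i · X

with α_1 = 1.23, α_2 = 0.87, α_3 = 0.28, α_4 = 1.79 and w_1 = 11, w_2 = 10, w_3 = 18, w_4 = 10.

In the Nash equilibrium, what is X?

21

∂u_i/∂x_i = α_i − 1, so household i contributes w_i if α_i > 1, else 0.
α_i > 1 for i ∈ {1, 4}; NE contributions (11, 0, 0, 10), X = 21.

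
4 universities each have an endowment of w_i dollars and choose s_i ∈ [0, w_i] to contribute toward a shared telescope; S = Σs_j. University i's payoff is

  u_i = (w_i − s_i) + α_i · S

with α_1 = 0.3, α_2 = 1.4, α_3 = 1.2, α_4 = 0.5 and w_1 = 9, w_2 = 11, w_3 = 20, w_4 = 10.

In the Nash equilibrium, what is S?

∂u_i/∂s_i = α_i − 1, so university i contributes w_i if α_i > 1, else 0.
α_i > 1 for i ∈ {2, 3}; NE contributions (0, 11, 20, 0), S = 31.

31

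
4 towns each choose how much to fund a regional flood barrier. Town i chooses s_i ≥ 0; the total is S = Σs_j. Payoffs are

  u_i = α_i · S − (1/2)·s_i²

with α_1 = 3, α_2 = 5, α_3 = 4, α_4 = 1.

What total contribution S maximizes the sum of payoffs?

Planner FOC: ∂(Σu_j)/∂s_i = (Σα_j) − s_i = 0, so s_i^SO = Σα_j = 13 for every i; S^SO = 52.

52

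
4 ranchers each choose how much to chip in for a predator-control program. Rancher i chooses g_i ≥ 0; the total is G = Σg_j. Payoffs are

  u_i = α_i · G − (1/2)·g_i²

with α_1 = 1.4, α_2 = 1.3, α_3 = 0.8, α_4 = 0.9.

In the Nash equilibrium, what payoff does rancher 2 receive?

4.875

Rancher i's FOC: ∂u_i/∂g_i = α_i − g_i = 0, so g_i* = α_i.
NE contributions = (1.4, 1.3, 0.8, 0.9); G = 4.4.
u_2 = α_2·G − ½·(g_2)² = 1.3·4.4 − ½·1.3² = 4.875.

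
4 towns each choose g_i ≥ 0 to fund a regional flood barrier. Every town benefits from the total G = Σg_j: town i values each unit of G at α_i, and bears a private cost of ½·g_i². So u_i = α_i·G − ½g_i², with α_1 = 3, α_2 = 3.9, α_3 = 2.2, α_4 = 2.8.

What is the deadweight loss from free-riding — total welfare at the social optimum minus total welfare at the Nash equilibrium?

160.055

Town i's FOC: ∂u_i/∂g_i = α_i − g_i = 0, so g_i* = α_i.
NE contributions = (3, 3.9, 2.2, 2.8); G = 11.9.
W^NE = (Σα)·G − ½Σα_i² = 11.9² − ½·36.89 = 123.165.
Planner sets g_i = Σα_j = 11.9 for every i, so G^SO = 4·11.9 = 47.6.
W^SO = (Σα)·G^SO − ½·4·(Σα)² = (4/2)·11.9² = 283.22.
Deadweight loss = W^SO − W^NE = 160.055.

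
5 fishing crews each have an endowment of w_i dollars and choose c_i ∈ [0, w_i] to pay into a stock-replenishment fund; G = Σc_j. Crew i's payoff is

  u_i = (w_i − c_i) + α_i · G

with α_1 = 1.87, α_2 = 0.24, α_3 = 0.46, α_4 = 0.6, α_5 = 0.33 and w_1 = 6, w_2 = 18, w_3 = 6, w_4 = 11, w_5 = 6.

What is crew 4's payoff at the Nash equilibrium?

14.6

∂u_i/∂c_i = α_i − 1, so crew i contributes w_i if α_i > 1, else 0.
α_i > 1 for i ∈ {1}; NE contributions (6, 0, 0, 0, 0), G = 6.
u_4 = (11 − 0) + 0.6·6 = 14.6.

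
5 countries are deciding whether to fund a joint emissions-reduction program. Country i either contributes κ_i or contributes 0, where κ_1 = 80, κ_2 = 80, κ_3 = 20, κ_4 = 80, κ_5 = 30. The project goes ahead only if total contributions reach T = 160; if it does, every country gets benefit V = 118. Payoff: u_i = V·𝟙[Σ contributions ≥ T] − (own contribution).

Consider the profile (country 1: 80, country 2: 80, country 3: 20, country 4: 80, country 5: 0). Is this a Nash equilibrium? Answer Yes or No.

No

Total = 260 ≥ 160: provided.
Country 1 (pledges 80, payoff 38): dropping to 0 → total 180, payoff 118. Profitable deviation.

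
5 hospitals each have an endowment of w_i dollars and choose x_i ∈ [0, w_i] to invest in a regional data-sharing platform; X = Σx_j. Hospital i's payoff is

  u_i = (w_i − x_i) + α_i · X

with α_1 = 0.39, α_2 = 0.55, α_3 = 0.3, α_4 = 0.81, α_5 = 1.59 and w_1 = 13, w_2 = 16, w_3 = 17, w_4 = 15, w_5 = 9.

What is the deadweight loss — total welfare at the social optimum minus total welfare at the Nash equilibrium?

161.04

∂u_i/∂x_i = α_i − 1, so hospital i contributes w_i if α_i > 1, else 0.
α_i > 1 for i ∈ {5}; NE contributions (0, 0, 0, 0, 9), X = 9.
W^NE = Σw_i − X^NE + (Σα_i)·X^NE = 70 + 2.64·9 = 93.76.
Planner: ∂(Σu_j)/∂x_i = Σα_j − 1 = 2.64 > 0, so everyone contributes w_i; X^SO = 70, W^SO = 70 + 2.64·70 = 254.8.
Deadweight loss = 161.04.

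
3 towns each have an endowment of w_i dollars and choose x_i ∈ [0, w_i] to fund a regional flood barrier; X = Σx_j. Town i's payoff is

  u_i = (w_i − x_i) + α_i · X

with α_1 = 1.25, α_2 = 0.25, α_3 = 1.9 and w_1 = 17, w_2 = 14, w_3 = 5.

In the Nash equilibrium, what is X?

22

∂u_i/∂x_i = α_i − 1, so town i contributes w_i if α_i > 1, else 0.
α_i > 1 for i ∈ {1, 3}; NE contributions (17, 0, 5), X = 22.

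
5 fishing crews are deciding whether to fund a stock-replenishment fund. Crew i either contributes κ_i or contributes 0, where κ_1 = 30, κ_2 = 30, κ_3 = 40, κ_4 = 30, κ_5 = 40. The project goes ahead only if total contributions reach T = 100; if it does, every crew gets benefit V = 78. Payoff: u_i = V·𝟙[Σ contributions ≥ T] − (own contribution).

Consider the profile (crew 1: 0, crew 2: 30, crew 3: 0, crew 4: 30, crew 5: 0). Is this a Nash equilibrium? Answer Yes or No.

Total = 60 < 100: not provided.
Crew 1 (pledges 0, payoff 0): pledging 30 → total 90, payoff -30. No gain.
Crew 2 (pledges 30, payoff -30): dropping to 0 → total 30, payoff 0. Profitable deviation.

No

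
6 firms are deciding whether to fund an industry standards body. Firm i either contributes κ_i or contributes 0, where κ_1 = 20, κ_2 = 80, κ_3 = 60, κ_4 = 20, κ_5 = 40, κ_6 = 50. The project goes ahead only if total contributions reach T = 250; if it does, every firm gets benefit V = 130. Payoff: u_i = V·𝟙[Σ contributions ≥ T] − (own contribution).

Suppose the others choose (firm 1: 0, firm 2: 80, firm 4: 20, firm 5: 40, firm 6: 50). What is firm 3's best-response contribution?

60

Others' total = 190. Contributing 60 brings total to 250 ≥ 250: gain V − κ_3 = 70.
Best response: 60.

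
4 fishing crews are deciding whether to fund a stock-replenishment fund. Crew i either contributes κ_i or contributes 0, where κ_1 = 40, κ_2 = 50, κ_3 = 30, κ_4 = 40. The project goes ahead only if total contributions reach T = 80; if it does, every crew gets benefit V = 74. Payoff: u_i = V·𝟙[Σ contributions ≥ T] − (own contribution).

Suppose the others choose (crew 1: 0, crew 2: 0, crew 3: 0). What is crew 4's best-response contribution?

Others' total = 0. Even contributing 40 gives 40 < 80: no benefit either way.
Best response: 0.

0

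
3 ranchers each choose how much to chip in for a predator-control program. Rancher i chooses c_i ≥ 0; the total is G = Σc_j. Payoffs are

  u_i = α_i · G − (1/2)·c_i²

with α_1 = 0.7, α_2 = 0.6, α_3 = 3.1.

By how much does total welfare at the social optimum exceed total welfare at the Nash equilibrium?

Rancher i's FOC: ∂u_i/∂c_i = α_i − c_i = 0, so c_i* = α_i.
NE contributions = (0.7, 0.6, 3.1); G = 4.4.
W^NE = (Σα)·G − ½Σα_i² = 4.4² − ½·10.46 = 14.13.
Planner sets c_i = Σα_j = 4.4 for every i, so G^SO = 3·4.4 = 13.2.
W^SO = (Σα)·G^SO − ½·3·(Σα)² = (3/2)·4.4² = 29.04.
Deadweight loss = W^SO − W^NE = 14.91.

14.91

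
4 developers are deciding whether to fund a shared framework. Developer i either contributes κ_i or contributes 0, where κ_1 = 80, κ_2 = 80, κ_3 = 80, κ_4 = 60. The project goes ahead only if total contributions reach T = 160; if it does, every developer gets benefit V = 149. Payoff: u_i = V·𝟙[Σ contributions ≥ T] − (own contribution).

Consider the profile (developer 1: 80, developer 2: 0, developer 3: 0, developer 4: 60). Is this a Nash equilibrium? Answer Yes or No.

No

Total = 140 < 160: not provided.
Developer 1 (pledges 80, payoff -80): dropping to 0 → total 60, payoff 0. Profitable deviation.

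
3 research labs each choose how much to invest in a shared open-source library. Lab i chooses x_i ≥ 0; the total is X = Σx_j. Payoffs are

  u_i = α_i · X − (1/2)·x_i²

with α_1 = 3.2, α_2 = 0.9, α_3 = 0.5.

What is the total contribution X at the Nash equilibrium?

Lab i's FOC: ∂u_i/∂x_i = α_i − x_i = 0, so x_i* = α_i.
NE contributions = (3.2, 0.9, 0.5); X = 4.6.

4.6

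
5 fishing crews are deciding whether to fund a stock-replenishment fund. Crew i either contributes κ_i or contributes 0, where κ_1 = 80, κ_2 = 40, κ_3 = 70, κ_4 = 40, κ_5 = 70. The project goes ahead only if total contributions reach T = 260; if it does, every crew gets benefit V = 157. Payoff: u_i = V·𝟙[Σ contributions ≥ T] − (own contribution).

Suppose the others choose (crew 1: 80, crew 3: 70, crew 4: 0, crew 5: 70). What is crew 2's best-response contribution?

40

Others' total = 220. Contributing 40 brings total to 260 ≥ 260: gain V − κ_2 = 117.
Best response: 40.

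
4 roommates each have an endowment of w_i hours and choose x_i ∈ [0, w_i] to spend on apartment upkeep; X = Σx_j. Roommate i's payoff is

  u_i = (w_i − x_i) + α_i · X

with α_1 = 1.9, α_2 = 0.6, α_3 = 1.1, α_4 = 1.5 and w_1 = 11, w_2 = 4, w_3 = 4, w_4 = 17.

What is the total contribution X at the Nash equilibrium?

∂u_i/∂x_i = α_i − 1, so roommate i contributes w_i if α_i > 1, else 0.
α_i > 1 for i ∈ {1, 3, 4}; NE contributions (11, 0, 4, 17), X = 32.

32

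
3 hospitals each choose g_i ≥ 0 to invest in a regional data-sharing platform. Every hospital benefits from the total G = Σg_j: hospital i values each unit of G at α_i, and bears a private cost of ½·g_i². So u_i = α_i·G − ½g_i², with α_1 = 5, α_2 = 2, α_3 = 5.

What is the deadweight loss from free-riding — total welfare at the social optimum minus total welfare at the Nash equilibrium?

99

Hospital i's FOC: ∂u_i/∂g_i = α_i − g_i = 0, so g_i* = α_i.
NE contributions = (5, 2, 5); G = 12.
W^NE = (Σα)·G − ½Σα_i² = 12² − ½·54 = 117.
Planner sets g_i = Σα_j = 12 for every i, so G^SO = 3·12 = 36.
W^SO = (Σα)·G^SO − ½·3·(Σα)² = (3/2)·12² = 216.
Deadweight loss = W^SO − W^NE = 99.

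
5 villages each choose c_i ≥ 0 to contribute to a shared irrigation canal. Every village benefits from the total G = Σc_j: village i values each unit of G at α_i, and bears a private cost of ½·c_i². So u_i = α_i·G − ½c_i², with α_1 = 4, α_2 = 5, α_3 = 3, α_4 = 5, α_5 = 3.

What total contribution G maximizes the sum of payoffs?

Planner FOC: ∂(Σu_j)/∂c_i = (Σα_j) − c_i = 0, so c_i^SO = Σα_j = 20 for every i; G^SO = 100.

100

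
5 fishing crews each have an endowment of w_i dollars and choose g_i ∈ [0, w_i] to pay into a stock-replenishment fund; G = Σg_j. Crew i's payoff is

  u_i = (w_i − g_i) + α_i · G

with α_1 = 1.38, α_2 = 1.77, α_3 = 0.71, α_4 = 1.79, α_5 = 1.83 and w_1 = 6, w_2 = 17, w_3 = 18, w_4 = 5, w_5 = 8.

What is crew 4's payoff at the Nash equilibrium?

∂u_i/∂g_i = α_i − 1, so crew i contributes w_i if α_i > 1, else 0.
α_i > 1 for i ∈ {1, 2, 4, 5}; NE contributions (6, 17, 0, 5, 8), G = 36.
u_4 = (5 − 5) + 1.79·36 = 64.44.

64.44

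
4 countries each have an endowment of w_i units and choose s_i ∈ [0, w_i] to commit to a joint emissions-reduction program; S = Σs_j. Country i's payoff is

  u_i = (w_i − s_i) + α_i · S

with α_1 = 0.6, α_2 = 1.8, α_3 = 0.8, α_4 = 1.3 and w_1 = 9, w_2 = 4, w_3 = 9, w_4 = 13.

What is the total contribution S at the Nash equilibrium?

17

∂u_i/∂s_i = α_i − 1, so country i contributes w_i if α_i > 1, else 0.
α_i > 1 for i ∈ {2, 4}; NE contributions (0, 4, 0, 13), S = 17.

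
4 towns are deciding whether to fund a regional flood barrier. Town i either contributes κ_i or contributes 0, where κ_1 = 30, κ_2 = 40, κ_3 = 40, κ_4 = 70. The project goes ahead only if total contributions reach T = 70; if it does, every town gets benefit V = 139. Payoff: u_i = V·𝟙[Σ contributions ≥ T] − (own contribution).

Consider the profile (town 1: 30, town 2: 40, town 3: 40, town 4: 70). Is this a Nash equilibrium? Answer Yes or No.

Total = 180 ≥ 70: provided.
Town 1 (pledges 30, payoff 109): dropping to 0 → total 150, payoff 139. Profitable deviation.

No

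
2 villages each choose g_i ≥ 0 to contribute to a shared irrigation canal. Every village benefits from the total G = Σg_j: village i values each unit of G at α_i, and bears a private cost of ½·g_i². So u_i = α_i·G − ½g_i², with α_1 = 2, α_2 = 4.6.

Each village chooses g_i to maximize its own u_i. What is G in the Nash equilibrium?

6.6

Village i's FOC: ∂u_i/∂g_i = α_i − g_i = 0, so g_i* = α_i.
NE contributions = (2, 4.6); G = 6.6.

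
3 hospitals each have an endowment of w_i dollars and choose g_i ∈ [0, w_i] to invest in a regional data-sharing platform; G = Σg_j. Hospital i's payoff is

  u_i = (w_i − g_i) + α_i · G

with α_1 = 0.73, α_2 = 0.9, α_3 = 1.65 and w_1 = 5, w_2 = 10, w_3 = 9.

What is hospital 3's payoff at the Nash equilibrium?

∂u_i/∂g_i = α_i − 1, so hospital i contributes w_i if α_i > 1, else 0.
α_i > 1 for i ∈ {3}; NE contributions (0, 0, 9), G = 9.
u_3 = (9 − 9) + 1.65·9 = 14.85.

14.85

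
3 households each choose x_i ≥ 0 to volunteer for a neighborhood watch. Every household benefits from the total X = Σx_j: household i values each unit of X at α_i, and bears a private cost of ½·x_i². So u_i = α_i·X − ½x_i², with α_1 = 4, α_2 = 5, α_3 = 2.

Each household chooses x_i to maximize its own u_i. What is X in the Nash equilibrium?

11

Household i's FOC: ∂u_i/∂x_i = α_i − x_i = 0, so x_i* = α_i.
NE contributions = (4, 5, 2); X = 11.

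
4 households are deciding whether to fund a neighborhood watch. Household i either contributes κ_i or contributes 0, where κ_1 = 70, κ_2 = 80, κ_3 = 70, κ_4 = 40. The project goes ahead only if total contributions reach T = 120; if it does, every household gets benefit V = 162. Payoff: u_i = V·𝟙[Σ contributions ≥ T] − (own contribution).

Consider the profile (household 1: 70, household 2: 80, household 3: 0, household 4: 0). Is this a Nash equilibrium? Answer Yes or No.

Total = 150 ≥ 120: provided.
Household 1 (pledges 70, payoff 92): dropping to 0 → total 80, payoff 0. No gain.
Household 2 (pledges 80, payoff 82): dropping to 0 → total 70, payoff 0. No gain.
Household 3 (pledges 0, payoff 162): pledging 70 → total 220, payoff 92. No gain.
Household 4 (pledges 0, payoff 162): pledging 40 → total 190, payoff 122. No gain.

Yes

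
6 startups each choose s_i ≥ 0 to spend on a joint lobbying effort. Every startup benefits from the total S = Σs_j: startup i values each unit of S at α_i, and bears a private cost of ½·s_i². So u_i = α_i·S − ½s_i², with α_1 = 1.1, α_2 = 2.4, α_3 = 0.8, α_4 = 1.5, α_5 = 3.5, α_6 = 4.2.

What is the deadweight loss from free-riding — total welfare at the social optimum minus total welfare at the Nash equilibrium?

Startup i's FOC: ∂u_i/∂s_i = α_i − s_i = 0, so s_i* = α_i.
NE contributions = (1.1, 2.4, 0.8, 1.5, 3.5, 4.2); S = 13.5.
W^NE = (Σα)·S − ½Σα_i² = 13.5² − ½·39.75 = 162.375.
Planner sets s_i = Σα_j = 13.5 for every i, so S^SO = 6·13.5 = 81.
W^SO = (Σα)·S^SO − ½·6·(Σα)² = (6/2)·13.5² = 546.75.
Deadweight loss = W^SO − W^NE = 384.375.

384.375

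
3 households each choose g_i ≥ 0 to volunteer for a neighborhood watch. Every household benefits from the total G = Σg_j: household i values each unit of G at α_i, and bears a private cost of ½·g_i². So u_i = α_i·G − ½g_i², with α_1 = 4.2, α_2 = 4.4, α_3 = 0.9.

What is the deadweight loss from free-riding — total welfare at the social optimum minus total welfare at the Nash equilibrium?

64.03

Household i's FOC: ∂u_i/∂g_i = α_i − g_i = 0, so g_i* = α_i.
NE contributions = (4.2, 4.4, 0.9); G = 9.5.
W^NE = (Σα)·G − ½Σα_i² = 9.5² − ½·37.81 = 71.345.
Planner sets g_i = Σα_j = 9.5 for every i, so G^SO = 3·9.5 = 28.5.
W^SO = (Σα)·G^SO − ½·3·(Σα)² = (3/2)·9.5² = 135.375.
Deadweight loss = W^SO − W^NE = 64.03.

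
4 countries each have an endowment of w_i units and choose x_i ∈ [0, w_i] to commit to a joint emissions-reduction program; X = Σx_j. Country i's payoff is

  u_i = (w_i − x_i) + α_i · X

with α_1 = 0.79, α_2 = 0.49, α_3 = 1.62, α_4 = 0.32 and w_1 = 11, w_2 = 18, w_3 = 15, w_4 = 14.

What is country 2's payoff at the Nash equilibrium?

25.35

∂u_i/∂x_i = α_i − 1, so country i contributes w_i if α_i > 1, else 0.
α_i > 1 for i ∈ {3}; NE contributions (0, 0, 15, 0), X = 15.
u_2 = (18 − 0) + 0.49·15 = 25.35.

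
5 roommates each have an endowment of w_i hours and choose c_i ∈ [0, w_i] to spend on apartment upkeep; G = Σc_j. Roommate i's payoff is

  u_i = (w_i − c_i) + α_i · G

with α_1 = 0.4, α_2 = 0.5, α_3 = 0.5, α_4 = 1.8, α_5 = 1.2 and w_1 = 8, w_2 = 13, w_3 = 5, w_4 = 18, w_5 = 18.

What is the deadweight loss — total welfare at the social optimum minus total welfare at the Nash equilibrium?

∂u_i/∂c_i = α_i − 1, so roommate i contributes w_i if α_i > 1, else 0.
α_i > 1 for i ∈ {4, 5}; NE contributions (0, 0, 0, 18, 18), G = 36.
W^NE = Σw_i − G^NE + (Σα_i)·G^NE = 62 + 3.4·36 = 184.4.
Planner: ∂(Σu_j)/∂c_i = Σα_j − 1 = 3.4 > 0, so everyone contributes w_i; G^SO = 62, W^SO = 62 + 3.4·62 = 272.8.
Deadweight loss = 88.4.

88.4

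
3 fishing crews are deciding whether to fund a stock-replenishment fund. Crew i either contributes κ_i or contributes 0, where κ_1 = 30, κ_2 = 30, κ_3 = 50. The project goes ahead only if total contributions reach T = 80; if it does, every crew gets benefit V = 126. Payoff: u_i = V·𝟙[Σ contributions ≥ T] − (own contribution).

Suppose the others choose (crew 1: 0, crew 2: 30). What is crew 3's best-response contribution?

50

Others' total = 30. Contributing 50 brings total to 80 ≥ 80: gain V − κ_3 = 76.
Best response: 50.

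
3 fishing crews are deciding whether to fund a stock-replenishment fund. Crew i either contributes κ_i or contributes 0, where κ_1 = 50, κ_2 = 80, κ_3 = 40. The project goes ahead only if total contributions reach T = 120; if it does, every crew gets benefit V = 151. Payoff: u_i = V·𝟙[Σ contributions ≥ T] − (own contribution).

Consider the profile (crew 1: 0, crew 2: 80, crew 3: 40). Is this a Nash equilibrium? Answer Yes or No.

Total = 120 ≥ 120: provided.
Crew 1 (pledges 0, payoff 151): pledging 50 → total 170, payoff 101. No gain.
Crew 2 (pledges 80, payoff 71): dropping to 0 → total 40, payoff 0. No gain.
Crew 3 (pledges 40, payoff 111): dropping to 0 → total 80, payoff 0. No gain.

Yes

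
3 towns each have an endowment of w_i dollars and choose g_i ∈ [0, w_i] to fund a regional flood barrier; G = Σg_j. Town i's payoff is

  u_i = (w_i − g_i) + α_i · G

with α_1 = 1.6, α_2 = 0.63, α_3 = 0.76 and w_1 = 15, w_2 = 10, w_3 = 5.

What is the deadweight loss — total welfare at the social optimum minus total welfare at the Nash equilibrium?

∂u_i/∂g_i = α_i − 1, so town i contributes w_i if α_i > 1, else 0.
α_i > 1 for i ∈ {1}; NE contributions (15, 0, 0), G = 15.
W^NE = Σw_i − G^NE + (Σα_i)·G^NE = 30 + 1.99·15 = 59.85.
Planner: ∂(Σu_j)/∂g_i = Σα_j − 1 = 1.99 > 0, so everyone contributes w_i; G^SO = 30, W^SO = 30 + 1.99·30 = 89.7.
Deadweight loss = 29.85.

29.85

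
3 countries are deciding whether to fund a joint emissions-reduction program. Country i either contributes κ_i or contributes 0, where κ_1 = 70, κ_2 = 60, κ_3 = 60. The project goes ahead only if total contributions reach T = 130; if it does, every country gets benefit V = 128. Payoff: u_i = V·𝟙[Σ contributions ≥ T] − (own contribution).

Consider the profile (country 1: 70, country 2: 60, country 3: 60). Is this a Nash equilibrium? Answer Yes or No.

No

Total = 190 ≥ 130: provided.
Country 1 (pledges 70, payoff 58): dropping to 0 → total 120, payoff 0. No gain.
Country 2 (pledges 60, payoff 68): dropping to 0 → total 130, payoff 128. Profitable deviation.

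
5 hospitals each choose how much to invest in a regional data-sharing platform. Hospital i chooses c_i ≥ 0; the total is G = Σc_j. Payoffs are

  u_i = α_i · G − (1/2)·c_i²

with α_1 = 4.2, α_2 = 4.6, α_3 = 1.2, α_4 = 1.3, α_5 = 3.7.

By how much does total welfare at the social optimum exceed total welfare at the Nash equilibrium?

Hospital i's FOC: ∂u_i/∂c_i = α_i − c_i = 0, so c_i* = α_i.
NE contributions = (4.2, 4.6, 1.2, 1.3, 3.7); G = 15.
W^NE = (Σα)·G − ½Σα_i² = 15² − ½·55.62 = 197.19.
Planner sets c_i = Σα_j = 15 for every i, so G^SO = 5·15 = 75.
W^SO = (Σα)·G^SO − ½·5·(Σα)² = (5/2)·15² = 562.5.
Deadweight loss = W^SO − W^NE = 365.31.

365.31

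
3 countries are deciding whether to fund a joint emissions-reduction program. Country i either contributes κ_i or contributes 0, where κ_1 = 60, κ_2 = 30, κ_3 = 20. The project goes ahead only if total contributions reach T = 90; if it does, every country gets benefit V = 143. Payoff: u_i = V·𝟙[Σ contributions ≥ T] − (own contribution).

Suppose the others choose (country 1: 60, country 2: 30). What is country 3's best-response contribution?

0

Others' total = 90 ≥ 90; contributing adds cost 20 for no extra benefit.
Best response: 0.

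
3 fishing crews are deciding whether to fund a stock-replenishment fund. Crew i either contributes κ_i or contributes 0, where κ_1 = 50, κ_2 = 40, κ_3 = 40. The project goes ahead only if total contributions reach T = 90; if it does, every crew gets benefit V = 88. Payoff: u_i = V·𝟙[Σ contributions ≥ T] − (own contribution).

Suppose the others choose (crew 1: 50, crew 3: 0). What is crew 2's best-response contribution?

40

Others' total = 50. Contributing 40 brings total to 90 ≥ 90: gain V − κ_2 = 48.
Best response: 40.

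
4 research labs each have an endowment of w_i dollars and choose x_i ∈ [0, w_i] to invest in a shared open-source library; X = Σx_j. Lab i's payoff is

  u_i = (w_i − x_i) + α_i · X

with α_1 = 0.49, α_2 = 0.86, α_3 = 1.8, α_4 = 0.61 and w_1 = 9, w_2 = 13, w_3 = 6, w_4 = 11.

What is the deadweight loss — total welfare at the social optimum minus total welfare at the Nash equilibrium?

91.08

∂u_i/∂x_i = α_i − 1, so lab i contributes w_i if α_i > 1, else 0.
α_i > 1 for i ∈ {3}; NE contributions (0, 0, 6, 0), X = 6.
W^NE = Σw_i − X^NE + (Σα_i)·X^NE = 39 + 2.76·6 = 55.56.
Planner: ∂(Σu_j)/∂x_i = Σα_j − 1 = 2.76 > 0, so everyone contributes w_i; X^SO = 39, W^SO = 39 + 2.76·39 = 146.64.
Deadweight loss = 91.08.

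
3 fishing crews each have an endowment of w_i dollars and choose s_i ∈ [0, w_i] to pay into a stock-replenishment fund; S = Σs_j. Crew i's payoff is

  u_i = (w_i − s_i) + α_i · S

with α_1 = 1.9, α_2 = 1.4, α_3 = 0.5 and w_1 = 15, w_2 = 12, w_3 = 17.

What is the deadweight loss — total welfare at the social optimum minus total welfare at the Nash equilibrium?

∂u_i/∂s_i = α_i − 1, so crew i contributes w_i if α_i > 1, else 0.
α_i > 1 for i ∈ {1, 2}; NE contributions (15, 12, 0), S = 27.
W^NE = Σw_i − S^NE + (Σα_i)·S^NE = 44 + 2.8·27 = 119.6.
Planner: ∂(Σu_j)/∂s_i = Σα_j − 1 = 2.8 > 0, so everyone contributes w_i; S^SO = 44, W^SO = 44 + 2.8·44 = 167.2.
Deadweight loss = 47.6.

47.6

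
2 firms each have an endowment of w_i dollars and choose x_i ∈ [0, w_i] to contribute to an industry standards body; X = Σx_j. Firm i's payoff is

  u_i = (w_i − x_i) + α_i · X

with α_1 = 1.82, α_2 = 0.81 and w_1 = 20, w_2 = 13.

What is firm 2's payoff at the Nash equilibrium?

∂u_i/∂x_i = α_i − 1, so firm i contributes w_i if α_i > 1, else 0.
α_i > 1 for i ∈ {1}; NE contributions (20, 0), X = 20.
u_2 = (13 − 0) + 0.81·20 = 29.2.

29.2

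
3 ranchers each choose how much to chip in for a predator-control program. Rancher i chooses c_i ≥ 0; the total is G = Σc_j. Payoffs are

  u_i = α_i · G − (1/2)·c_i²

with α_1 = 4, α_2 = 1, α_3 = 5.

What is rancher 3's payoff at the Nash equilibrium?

37.5

Rancher i's FOC: ∂u_i/∂c_i = α_i − c_i = 0, so c_i* = α_i.
NE contributions = (4, 1, 5); G = 10.
u_3 = α_3·G − ½·(c_3)² = 5·10 − ½·5² = 37.5.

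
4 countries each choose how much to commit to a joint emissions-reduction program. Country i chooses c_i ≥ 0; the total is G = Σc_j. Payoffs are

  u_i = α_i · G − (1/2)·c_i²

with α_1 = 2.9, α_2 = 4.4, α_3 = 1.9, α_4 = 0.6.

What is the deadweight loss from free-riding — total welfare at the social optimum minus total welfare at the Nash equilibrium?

Country i's FOC: ∂u_i/∂c_i = α_i − c_i = 0, so c_i* = α_i.
NE contributions = (2.9, 4.4, 1.9, 0.6); G = 9.8.
W^NE = (Σα)·G − ½Σα_i² = 9.8² − ½·31.74 = 80.17.
Planner sets c_i = Σα_j = 9.8 for every i, so G^SO = 4·9.8 = 39.2.
W^SO = (Σα)·G^SO − ½·4·(Σα)² = (4/2)·9.8² = 192.08.
Deadweight loss = W^SO − W^NE = 111.91.

111.91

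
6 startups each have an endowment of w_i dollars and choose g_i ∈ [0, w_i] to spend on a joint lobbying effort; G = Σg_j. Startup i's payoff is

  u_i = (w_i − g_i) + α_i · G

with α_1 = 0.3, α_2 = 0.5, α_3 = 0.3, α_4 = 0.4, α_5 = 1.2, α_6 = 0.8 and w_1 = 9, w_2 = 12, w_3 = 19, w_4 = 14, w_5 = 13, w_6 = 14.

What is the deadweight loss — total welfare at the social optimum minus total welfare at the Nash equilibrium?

∂u_i/∂g_i = α_i − 1, so startup i contributes w_i if α_i > 1, else 0.
α_i > 1 for i ∈ {5}; NE contributions (0, 0, 0, 0, 13, 0), G = 13.
W^NE = Σw_i − G^NE + (Σα_i)·G^NE = 81 + 2.5·13 = 113.5.
Planner: ∂(Σu_j)/∂g_i = Σα_j − 1 = 2.5 > 0, so everyone contributes w_i; G^SO = 81, W^SO = 81 + 2.5·81 = 283.5.
Deadweight loss = 170.

170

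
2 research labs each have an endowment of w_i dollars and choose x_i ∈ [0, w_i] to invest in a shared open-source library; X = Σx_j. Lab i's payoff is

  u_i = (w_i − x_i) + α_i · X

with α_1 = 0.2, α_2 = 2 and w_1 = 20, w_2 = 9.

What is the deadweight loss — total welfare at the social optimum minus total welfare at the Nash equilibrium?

24

∂u_i/∂x_i = α_i − 1, so lab i contributes w_i if α_i > 1, else 0.
α_i > 1 for i ∈ {2}; NE contributions (0, 9), X = 9.
W^NE = Σw_i − X^NE + (Σα_i)·X^NE = 29 + 1.2·9 = 39.8.
Planner: ∂(Σu_j)/∂x_i = Σα_j − 1 = 1.2 > 0, so everyone contributes w_i; X^SO = 29, W^SO = 29 + 1.2·29 = 63.8.
Deadweight loss = 24.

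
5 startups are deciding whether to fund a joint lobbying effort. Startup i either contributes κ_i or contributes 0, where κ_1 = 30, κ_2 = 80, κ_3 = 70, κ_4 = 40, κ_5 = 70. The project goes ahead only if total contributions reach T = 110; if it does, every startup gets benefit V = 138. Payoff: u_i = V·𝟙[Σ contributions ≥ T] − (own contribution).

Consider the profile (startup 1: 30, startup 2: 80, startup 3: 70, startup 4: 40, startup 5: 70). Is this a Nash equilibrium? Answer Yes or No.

Total = 290 ≥ 110: provided.
Startup 1 (pledges 30, payoff 108): dropping to 0 → total 260, payoff 138. Profitable deviation.

No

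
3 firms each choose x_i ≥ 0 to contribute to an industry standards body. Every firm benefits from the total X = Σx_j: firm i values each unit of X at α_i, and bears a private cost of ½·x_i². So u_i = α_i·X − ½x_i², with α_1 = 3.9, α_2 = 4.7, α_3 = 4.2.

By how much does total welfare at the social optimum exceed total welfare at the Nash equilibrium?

Firm i's FOC: ∂u_i/∂x_i = α_i − x_i = 0, so x_i* = α_i.
NE contributions = (3.9, 4.7, 4.2); X = 12.8.
W^NE = (Σα)·X − ½Σα_i² = 12.8² − ½·54.94 = 136.37.
Planner sets x_i = Σα_j = 12.8 for every i, so X^SO = 3·12.8 = 38.4.
W^SO = (Σα)·X^SO − ½·3·(Σα)² = (3/2)·12.8² = 245.76.
Deadweight loss = W^SO − W^NE = 109.39.

109.39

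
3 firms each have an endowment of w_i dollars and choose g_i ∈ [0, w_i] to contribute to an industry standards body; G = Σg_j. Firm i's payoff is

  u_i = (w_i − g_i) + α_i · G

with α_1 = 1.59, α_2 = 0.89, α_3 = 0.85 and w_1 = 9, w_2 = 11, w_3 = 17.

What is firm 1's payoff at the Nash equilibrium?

14.31

∂u_i/∂g_i = α_i − 1, so firm i contributes w_i if α_i > 1, else 0.
α_i > 1 for i ∈ {1}; NE contributions (9, 0, 0), G = 9.
u_1 = (9 − 9) + 1.59·9 = 14.31.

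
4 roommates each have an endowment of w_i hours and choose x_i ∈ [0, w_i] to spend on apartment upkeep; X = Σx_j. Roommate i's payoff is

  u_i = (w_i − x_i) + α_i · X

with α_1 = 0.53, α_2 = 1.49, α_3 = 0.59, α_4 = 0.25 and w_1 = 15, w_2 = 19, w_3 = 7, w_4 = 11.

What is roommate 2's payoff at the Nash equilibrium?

28.31

∂u_i/∂x_i = α_i − 1, so roommate i contributes w_i if α_i > 1, else 0.
α_i > 1 for i ∈ {2}; NE contributions (0, 19, 0, 0), X = 19.
u_2 = (19 − 19) + 1.49·19 = 28.31.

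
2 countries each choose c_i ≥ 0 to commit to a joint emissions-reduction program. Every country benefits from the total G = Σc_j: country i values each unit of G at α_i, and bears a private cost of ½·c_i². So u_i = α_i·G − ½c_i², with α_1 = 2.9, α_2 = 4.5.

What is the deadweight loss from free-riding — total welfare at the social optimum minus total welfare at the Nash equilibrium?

Country i's FOC: ∂u_i/∂c_i = α_i − c_i = 0, so c_i* = α_i.
NE contributions = (2.9, 4.5); G = 7.4.
W^NE = (Σα)·G − ½Σα_i² = 7.4² − ½·28.66 = 40.43.
Planner sets c_i = Σα_j = 7.4 for every i, so G^SO = 2·7.4 = 14.8.
W^SO = (Σα)·G^SO − ½·2·(Σα)² = (2/2)·7.4² = 54.76.
Deadweight loss = W^SO − W^NE = 14.33.

14.33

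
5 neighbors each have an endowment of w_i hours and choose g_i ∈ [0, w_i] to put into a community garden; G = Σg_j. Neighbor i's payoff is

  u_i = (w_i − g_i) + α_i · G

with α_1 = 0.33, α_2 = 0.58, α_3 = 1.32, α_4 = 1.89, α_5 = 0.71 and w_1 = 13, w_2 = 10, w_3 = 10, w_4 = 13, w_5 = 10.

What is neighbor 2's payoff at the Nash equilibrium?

23.34

∂u_i/∂g_i = α_i − 1, so neighbor i contributes w_i if α_i > 1, else 0.
α_i > 1 for i ∈ {3, 4}; NE contributions (0, 0, 10, 13, 0), G = 23.
u_2 = (10 − 0) + 0.58·23 = 23.34.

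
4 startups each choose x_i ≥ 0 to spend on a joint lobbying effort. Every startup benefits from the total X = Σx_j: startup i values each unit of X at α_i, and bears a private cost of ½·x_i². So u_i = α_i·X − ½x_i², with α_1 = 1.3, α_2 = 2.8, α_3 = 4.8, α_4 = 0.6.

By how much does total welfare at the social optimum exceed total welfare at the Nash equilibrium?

106.715

Startup i's FOC: ∂u_i/∂x_i = α_i − x_i = 0, so x_i* = α_i.
NE contributions = (1.3, 2.8, 4.8, 0.6); X = 9.5.
W^NE = (Σα)·X − ½Σα_i² = 9.5² − ½·32.93 = 73.785.
Planner sets x_i = Σα_j = 9.5 for every i, so X^SO = 4·9.5 = 38.
W^SO = (Σα)·X^SO − ½·4·(Σα)² = (4/2)·9.5² = 180.5.
Deadweight loss = W^SO − W^NE = 106.715.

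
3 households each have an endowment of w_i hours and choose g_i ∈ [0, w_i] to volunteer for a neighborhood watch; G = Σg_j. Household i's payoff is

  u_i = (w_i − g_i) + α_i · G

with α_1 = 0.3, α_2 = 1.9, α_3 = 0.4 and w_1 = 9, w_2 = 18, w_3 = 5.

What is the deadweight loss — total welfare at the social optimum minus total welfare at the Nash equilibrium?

∂u_i/∂g_i = α_i − 1, so household i contributes w_i if α_i > 1, else 0.
α_i > 1 for i ∈ {2}; NE contributions (0, 18, 0), G = 18.
W^NE = Σw_i − G^NE + (Σα_i)·G^NE = 32 + 1.6·18 = 60.8.
Planner: ∂(Σu_j)/∂g_i = Σα_j − 1 = 1.6 > 0, so everyone contributes w_i; G^SO = 32, W^SO = 32 + 1.6·32 = 83.2.
Deadweight loss = 22.4.

22.4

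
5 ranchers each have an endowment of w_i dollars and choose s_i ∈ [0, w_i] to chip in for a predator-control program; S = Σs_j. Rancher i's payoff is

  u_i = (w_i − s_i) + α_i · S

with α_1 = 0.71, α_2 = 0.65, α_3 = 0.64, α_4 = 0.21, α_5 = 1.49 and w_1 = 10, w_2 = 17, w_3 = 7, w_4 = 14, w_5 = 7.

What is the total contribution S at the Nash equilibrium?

∂u_i/∂s_i = α_i − 1, so rancher i contributes w_i if α_i > 1, else 0.
α_i > 1 for i ∈ {5}; NE contributions (0, 0, 0, 0, 7), S = 7.

7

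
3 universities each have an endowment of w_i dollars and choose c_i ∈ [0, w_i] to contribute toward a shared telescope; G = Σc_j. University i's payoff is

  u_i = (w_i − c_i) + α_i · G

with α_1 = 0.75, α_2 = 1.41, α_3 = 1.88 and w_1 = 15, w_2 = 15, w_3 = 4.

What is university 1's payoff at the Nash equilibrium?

∂u_i/∂c_i = α_i − 1, so university i contributes w_i if α_i > 1, else 0.
α_i > 1 for i ∈ {2, 3}; NE contributions (0, 15, 4), G = 19.
u_1 = (15 − 0) + 0.75·19 = 29.25.

29.25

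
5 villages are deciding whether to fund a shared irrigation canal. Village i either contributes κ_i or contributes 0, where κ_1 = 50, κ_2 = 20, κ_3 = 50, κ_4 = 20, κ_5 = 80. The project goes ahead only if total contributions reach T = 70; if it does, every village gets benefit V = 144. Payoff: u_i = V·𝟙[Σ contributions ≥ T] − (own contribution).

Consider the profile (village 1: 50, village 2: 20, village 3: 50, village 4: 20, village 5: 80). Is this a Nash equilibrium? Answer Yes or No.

No

Total = 220 ≥ 70: provided.
Village 1 (pledges 50, payoff 94): dropping to 0 → total 170, payoff 144. Profitable deviation.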